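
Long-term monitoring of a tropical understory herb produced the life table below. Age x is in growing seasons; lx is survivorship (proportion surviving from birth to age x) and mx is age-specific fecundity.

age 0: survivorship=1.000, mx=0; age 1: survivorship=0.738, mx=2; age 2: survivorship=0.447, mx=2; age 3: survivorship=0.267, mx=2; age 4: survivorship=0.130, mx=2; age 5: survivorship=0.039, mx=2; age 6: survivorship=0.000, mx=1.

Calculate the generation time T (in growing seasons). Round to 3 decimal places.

lx·mx: 0, 1.476, 0.894, 0.534, 0.26, 0.078, 0 → R0 = 3.242
x·lx·mx: 0, 1.476, 1.788, 1.602, 1.04, 0.39, 0 → Σ = 6.296
T = 6.296 / 3.242 = 1.942011… → 1.942

1.942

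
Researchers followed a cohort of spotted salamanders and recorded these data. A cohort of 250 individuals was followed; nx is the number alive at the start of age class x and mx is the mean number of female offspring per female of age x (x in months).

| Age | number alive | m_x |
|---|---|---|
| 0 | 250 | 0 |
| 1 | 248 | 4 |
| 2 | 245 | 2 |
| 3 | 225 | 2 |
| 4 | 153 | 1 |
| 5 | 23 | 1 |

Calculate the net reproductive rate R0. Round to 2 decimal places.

lx = nx/n0 = nx/250: 1, 0.992, 0.98, 0.9, 0.612, 0.092
lx·mx by age: 0, 3.968, 1.96, 1.8, 0.612, 0.092
R0 = Σ lx·mx = 8.432 → 8.43

8.43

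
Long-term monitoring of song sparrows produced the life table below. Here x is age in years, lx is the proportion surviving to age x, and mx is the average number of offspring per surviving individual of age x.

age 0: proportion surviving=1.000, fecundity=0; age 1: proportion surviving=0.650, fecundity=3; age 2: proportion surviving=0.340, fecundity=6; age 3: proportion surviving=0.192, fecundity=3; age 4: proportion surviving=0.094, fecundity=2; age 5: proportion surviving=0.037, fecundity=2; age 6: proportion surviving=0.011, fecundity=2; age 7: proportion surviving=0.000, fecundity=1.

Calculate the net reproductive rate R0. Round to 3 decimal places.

4.850

lx·mx by age: 0, 1.95, 2.04, 0.576, 0.188, 0.074, 0.022, 0
R0 = Σ lx·mx = 4.85 → 4.850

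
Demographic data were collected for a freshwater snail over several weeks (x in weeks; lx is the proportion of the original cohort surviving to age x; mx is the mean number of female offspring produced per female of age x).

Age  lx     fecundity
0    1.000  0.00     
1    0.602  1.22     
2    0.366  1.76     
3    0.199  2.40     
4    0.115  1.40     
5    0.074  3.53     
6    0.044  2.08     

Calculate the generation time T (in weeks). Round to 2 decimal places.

2.51

lx·mx: 0, 0.73444, 0.64416, 0.4776, 0.161, 0.26122, 0.09152 → R0 = 2.36994
x·lx·mx: 0, 0.73444, 1.28832, 1.4328, 0.644, 1.3061, 0.54912 → Σ = 5.95478
T = 5.95478 / 2.36994 = 2.512629… → 2.51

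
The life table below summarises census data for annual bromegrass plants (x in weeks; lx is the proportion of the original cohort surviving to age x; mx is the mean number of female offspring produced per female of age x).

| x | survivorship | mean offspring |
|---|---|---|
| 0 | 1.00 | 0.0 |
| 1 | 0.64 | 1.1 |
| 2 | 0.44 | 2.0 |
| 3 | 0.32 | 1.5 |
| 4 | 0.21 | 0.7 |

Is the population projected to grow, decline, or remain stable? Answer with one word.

R0 = Σ lx·mx = 0 + 0.704 + 0.88 + 0.48 + 0.147 = 2.211
R0 > 1, so the population is growing.

growing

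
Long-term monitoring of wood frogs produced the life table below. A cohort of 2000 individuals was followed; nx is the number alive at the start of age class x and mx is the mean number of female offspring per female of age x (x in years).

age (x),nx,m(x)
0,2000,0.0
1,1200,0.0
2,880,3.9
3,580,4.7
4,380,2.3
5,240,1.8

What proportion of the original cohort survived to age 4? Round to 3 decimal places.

l_4 = n_4/n_0 = 380/2000 = 0.19 → 0.190

0.190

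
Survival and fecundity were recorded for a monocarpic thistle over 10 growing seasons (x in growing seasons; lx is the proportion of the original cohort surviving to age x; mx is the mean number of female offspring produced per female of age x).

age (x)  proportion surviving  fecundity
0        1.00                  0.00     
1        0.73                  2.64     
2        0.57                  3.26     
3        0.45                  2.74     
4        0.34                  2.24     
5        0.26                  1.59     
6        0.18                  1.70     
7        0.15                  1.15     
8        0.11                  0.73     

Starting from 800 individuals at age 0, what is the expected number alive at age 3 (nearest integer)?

Expected survivors = N0 · l_3 = 800 × 0.45 = 360 → 360

360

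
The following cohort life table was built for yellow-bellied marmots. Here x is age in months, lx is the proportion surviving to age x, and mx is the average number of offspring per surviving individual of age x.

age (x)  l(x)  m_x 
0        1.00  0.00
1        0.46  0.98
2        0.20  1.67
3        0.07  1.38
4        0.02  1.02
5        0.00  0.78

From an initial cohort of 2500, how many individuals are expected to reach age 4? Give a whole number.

Expected survivors = N0 · l_4 = 2500 × 0.02 = 50 → 50

50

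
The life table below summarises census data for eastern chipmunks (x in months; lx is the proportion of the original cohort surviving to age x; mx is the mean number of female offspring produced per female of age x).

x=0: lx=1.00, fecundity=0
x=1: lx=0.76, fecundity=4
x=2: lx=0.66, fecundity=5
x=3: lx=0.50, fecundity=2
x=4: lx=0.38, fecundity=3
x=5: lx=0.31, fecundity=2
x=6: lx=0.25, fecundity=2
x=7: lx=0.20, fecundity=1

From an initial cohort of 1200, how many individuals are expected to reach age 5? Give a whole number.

Expected survivors = N0 · l_5 = 1200 × 0.31 = 372 → 372

372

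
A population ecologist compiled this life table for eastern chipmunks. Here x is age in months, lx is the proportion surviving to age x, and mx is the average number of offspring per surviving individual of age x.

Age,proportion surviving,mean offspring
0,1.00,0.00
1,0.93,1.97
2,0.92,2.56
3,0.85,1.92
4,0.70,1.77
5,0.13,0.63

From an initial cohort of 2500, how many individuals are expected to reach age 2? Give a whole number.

2300

Expected survivors = N0 · l_2 = 2500 × 0.92 = 2300 → 2300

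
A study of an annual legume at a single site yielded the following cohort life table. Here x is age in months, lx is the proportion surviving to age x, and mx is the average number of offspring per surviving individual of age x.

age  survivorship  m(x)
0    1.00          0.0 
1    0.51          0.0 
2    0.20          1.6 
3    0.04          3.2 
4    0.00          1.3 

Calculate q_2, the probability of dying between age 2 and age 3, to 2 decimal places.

q_2 = (l_2 − l_3) / l_2 = (0.2 − 0.04) / 0.2
     = 0.16 / 0.2 = 0.8 → 0.80

0.80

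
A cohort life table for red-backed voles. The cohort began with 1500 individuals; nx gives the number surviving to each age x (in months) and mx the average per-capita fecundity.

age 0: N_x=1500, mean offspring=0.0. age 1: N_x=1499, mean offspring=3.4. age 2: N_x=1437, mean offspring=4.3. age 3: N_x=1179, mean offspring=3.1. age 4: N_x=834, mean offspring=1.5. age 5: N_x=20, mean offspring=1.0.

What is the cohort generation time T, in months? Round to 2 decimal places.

2.07

lx = nx/n0 = nx/1500: 1, 0.99933…, 0.958, 0.786, 0.556, 0.01333…
lx·mx: 0, 3.397733…, 4.1194, 2.4366, 0.834, 0.013333… → R0 = 10.801067…
x·lx·mx: 0, 3.397733…, 8.2388, 7.3098, 3.336, 0.066667… → Σ = 22.349…
T = 22.349… / 10.801067… = 2.069147… → 2.07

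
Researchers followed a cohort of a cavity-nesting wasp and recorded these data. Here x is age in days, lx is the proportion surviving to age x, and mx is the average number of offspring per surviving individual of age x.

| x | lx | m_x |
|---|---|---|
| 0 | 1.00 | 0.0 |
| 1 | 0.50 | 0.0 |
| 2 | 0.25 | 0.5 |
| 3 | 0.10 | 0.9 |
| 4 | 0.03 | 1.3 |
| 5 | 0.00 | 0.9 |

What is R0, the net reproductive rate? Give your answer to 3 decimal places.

0.254

lx·mx by age: 0, 0, 0.125, 0.09, 0.039, 0
R0 = Σ lx·mx = 0.254 → 0.254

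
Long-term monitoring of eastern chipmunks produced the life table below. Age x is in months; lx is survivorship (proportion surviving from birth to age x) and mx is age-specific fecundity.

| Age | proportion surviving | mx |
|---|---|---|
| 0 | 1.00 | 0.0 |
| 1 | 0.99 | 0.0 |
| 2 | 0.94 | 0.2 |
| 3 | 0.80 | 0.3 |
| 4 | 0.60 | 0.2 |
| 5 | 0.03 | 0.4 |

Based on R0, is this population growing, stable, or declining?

declining

R0 = Σ lx·mx = 0 + 0 + 0.188 + 0.24 + 0.12 + 0.012 = 0.56
R0 < 1, so the population is declining.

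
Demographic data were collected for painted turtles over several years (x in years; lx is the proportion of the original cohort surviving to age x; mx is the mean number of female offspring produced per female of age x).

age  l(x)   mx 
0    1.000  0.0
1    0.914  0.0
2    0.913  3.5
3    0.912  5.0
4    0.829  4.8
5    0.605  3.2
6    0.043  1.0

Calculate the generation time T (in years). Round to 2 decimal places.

3.35

lx·mx: 0, 0, 3.1955, 4.56, 3.9792, 1.936, 0.043 → R0 = 13.7137
x·lx·mx: 0, 0, 6.391, 13.68, 15.9168, 9.68, 0.258 → Σ = 45.9258
T = 45.9258 / 13.7137 = 3.348899… → 3.35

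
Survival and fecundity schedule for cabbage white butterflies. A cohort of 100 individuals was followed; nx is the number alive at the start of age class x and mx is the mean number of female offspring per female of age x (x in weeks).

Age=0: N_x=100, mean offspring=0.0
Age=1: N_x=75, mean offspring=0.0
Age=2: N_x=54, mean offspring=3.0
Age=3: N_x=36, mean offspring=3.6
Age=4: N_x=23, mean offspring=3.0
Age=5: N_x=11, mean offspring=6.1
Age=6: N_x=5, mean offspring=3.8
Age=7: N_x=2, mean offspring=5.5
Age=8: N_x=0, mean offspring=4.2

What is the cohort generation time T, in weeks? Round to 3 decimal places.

3.311

lx = nx/n0 = nx/100: 1, 0.75, 0.54, 0.36, 0.23, 0.11, 0.05, 0.02, 0
lx·mx: 0, 0, 1.62, 1.296, 0.69, 0.671, 0.19, 0.11, 0 → R0 = 4.577
x·lx·mx: 0, 0, 3.24, 3.888, 2.76, 3.355, 1.14, 0.77, 0 → Σ = 15.153
T = 15.153 / 4.577 = 3.310684… → 3.311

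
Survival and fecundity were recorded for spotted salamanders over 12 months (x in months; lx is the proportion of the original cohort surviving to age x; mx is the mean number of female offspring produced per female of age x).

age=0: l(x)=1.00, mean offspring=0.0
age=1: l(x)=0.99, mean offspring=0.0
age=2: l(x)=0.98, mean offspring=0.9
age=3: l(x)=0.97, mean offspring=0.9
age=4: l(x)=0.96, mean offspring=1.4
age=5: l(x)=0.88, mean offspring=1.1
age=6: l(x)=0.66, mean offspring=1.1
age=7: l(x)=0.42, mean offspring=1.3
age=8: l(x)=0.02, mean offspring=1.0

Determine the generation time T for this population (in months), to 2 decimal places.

4.28

lx·mx: 0, 0, 0.882, 0.873, 1.344, 0.968, 0.726, 0.546, 0.02 → R0 = 5.359
x·lx·mx: 0, 0, 1.764, 2.619, 5.376, 4.84, 4.356, 3.822, 0.16 → Σ = 22.937
T = 22.937 / 5.359 = 4.28009… → 4.28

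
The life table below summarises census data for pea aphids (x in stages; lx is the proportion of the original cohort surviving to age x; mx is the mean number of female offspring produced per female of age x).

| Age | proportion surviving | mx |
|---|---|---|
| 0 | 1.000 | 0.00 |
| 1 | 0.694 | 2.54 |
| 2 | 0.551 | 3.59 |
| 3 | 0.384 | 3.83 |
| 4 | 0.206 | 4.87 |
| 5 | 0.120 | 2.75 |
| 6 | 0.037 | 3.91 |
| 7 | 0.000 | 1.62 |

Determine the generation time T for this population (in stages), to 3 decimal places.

lx·mx: 0, 1.76276, 1.97809, 1.47072, 1.00322, 0.33, 0.14467, 0 → R0 = 6.68946
x·lx·mx: 0, 1.76276, 3.95618, 4.41216, 4.01288, 1.65, 0.86802, 0 → Σ = 16.662
T = 16.662 / 6.68946 = 2.490784… → 2.491

2.491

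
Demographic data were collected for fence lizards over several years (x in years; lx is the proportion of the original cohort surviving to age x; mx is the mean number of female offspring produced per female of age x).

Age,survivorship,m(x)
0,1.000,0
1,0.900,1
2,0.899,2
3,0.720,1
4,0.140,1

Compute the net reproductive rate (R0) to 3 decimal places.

3.558

lx·mx by age: 0, 0.9, 1.798, 0.72, 0.14
R0 = Σ lx·mx = 3.558 → 3.558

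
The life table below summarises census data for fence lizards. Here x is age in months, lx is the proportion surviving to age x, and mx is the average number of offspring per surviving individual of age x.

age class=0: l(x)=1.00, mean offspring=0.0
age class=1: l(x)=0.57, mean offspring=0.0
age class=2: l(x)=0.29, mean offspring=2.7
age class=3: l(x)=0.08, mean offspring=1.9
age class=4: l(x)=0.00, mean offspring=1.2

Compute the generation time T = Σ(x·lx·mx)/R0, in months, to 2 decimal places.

lx·mx: 0, 0, 0.783, 0.152, 0 → R0 = 0.935
x·lx·mx: 0, 0, 1.566, 0.456, 0 → Σ = 2.022
T = 2.022 / 0.935 = 2.162567… → 2.16

2.16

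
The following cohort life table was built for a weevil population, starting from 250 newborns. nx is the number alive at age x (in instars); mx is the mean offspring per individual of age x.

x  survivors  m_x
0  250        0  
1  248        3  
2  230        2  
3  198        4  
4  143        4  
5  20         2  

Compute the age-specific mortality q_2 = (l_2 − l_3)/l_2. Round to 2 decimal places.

lx = nx/n0 = nx/250: 1, 0.992, 0.92, 0.792, 0.572, 0.08
q_2 = (l_2 − l_3) / l_2 = (0.92 − 0.792) / 0.92
     = 0.128 / 0.92 = 0.13913… → 0.14

0.14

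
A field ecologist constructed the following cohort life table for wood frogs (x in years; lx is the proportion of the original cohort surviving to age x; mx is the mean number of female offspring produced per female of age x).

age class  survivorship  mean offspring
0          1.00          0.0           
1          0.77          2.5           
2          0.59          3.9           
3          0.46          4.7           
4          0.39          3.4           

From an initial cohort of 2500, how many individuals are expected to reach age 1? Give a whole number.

1925

Expected survivors = N0 · l_1 = 2500 × 0.77 = 1925 → 1925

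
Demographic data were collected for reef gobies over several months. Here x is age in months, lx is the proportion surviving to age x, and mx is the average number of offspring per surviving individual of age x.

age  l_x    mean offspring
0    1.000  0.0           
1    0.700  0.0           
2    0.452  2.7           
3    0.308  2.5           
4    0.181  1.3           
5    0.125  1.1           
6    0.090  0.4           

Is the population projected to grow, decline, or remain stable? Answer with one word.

growing

R0 = Σ lx·mx = 0 + 0 + 1.2204 + 0.77 + 0.2353 + 0.1375 + 0.036 = 2.3992
R0 > 1, so the population is growing.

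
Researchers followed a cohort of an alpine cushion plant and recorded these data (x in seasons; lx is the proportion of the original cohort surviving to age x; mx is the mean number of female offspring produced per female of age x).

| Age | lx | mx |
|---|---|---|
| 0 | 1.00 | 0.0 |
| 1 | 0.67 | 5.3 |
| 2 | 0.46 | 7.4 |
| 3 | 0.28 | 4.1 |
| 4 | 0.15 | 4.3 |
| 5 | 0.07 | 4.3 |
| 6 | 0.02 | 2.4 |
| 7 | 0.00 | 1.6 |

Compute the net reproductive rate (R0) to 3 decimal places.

lx·mx by age: 0, 3.551, 3.404, 1.148, 0.645, 0.301, 0.048, 0
R0 = Σ lx·mx = 9.097 → 9.097

9.097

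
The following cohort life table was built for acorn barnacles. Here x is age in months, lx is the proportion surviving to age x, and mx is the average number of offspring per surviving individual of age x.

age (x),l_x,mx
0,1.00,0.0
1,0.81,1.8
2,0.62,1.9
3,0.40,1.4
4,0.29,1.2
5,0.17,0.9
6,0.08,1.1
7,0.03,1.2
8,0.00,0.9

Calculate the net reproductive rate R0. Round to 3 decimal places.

3.821

lx·mx by age: 0, 1.458, 1.178, 0.56, 0.348, 0.153, 0.088, 0.036, 0
R0 = Σ lx·mx = 3.821 → 3.821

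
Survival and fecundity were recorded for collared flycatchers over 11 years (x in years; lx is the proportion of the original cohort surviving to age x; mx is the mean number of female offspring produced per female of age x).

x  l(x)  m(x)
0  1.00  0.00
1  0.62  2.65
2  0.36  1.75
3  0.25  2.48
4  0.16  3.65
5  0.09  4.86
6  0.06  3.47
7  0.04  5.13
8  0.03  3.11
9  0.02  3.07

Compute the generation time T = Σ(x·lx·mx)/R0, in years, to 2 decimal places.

2.96

lx·mx: 0, 1.643, 0.63, 0.62, 0.584, 0.4374, 0.2082, 0.2052, 0.0933, 0.0614 → R0 = 4.4825
x·lx·mx: 0, 1.643, 1.26, 1.86, 2.336, 2.187, 1.2492, 1.4364, 0.7464, 0.5526 → Σ = 13.2706
T = 13.2706 / 4.4825 = 2.960535… → 2.96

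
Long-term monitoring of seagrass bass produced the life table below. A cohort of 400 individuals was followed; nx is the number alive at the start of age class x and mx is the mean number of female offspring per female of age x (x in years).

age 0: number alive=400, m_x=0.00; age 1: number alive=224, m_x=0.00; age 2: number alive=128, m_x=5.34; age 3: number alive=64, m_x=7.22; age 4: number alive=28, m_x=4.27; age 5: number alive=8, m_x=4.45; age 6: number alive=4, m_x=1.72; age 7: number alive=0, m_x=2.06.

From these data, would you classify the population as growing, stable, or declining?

growing

lx = nx/n0 = nx/400: 1, 0.56, 0.32, 0.16, 0.07, 0.02, 0.01, 0
R0 = Σ lx·mx = 0 + 0 + 1.7088 + 1.1552 + 0.2989 + 0.089 + 0.0172 + 0 = 3.2691
R0 > 1, so the population is growing.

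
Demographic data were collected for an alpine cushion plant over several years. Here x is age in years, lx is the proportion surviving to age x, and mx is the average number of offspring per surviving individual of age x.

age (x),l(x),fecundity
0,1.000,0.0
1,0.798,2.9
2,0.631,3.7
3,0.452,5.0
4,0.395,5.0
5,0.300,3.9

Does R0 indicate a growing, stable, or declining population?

R0 = Σ lx·mx = 0 + 2.3142 + 2.3347 + 2.26 + 1.975 + 1.17 = 10.0539
R0 > 1, so the population is growing.

growing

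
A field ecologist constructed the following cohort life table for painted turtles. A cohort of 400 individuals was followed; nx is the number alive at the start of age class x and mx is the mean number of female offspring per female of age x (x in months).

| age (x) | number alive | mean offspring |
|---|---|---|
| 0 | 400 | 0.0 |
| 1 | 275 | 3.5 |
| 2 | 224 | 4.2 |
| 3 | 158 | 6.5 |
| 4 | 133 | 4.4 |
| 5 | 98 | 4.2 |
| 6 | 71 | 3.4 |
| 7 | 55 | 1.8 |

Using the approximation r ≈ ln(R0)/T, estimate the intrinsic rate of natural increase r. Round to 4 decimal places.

0.8105

lx = nx/n0 = nx/400: 1, 0.6875, 0.56, 0.395, 0.3325, 0.245, 0.1775, 0.1375
R0 = Σ lx·mx = 0 + 2.40625 + 2.352 + 2.5675 + 1.463 + 1.029 + 0.6035 + 0.2475 = 10.66875
Σ x·lx·mx = 31.16325; T = 31.16325/10.66875 = 2.92098…
r ≈ ln(R0)/T = ln(10.66875)/2.92098… = 0.810452… → 0.8105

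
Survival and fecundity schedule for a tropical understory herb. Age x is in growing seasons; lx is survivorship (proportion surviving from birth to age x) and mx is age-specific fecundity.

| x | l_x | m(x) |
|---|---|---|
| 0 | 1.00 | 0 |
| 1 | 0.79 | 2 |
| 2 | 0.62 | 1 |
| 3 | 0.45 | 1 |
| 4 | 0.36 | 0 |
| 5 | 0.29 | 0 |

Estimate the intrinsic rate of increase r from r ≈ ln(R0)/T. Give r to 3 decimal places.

0.619

R0 = Σ lx·mx = 0 + 1.58 + 0.62 + 0.45 + 0 + 0 = 2.65
Σ x·lx·mx = 4.17; T = 4.17/2.65 = 1.57358…
r ≈ ln(R0)/T = ln(2.65)/1.57358… = 0.61932… → 0.619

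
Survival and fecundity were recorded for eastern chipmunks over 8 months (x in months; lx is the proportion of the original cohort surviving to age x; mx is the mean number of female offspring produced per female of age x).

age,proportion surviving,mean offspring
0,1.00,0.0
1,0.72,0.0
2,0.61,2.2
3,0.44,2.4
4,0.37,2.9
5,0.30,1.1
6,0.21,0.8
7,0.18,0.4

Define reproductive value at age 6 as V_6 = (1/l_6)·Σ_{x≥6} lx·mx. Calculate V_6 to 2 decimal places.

lx·mx for x ≥ 6: 0.168, 0.072 → sum = 0.24
V_6 = 0.24 / l_6 = 0.24 / 0.21 = 1.142857… → 1.14

1.14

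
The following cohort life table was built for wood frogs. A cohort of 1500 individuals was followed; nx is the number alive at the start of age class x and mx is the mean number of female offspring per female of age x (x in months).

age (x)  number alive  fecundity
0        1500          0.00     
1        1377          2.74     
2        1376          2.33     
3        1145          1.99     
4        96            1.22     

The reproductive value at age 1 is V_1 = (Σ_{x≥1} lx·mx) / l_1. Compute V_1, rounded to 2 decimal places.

lx = nx/n0 = nx/1500: 1, 0.918, 0.91733…, 0.76333…, 0.064
lx·mx for x ≥ 1: 2.51532, 2.137387…, 1.519033…, 0.07808 → sum = 6.24982…
V_1 = 6.24982… / l_1 = 6.24982… / 0.918 = 6.808083… → 6.81

6.81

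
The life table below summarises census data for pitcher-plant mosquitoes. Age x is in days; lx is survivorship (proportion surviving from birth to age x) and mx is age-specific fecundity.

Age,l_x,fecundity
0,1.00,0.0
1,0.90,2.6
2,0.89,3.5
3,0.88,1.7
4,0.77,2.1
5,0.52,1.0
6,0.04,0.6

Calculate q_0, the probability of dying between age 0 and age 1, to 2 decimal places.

0.10

q_0 = (l_0 − l_1) / l_0 = (1 − 0.9) / 1
     = 0.1 / 1 = 0.1 → 0.10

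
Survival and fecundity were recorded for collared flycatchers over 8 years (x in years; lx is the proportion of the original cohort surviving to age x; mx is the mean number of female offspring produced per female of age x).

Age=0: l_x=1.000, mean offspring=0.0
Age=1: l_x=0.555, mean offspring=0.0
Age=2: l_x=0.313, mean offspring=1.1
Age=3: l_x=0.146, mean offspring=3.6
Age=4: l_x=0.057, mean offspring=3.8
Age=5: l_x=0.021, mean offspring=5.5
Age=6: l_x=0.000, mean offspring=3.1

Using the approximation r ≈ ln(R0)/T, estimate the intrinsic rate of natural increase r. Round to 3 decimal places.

R0 = Σ lx·mx = 0 + 0 + 0.3443 + 0.5256 + 0.2166 + 0.1155 + 0 = 1.202
Σ x·lx·mx = 3.7093; T = 3.7093/1.202 = 3.08594…
r ≈ ln(R0)/T = ln(1.202)/3.08594… = 0.05962… → 0.060

0.060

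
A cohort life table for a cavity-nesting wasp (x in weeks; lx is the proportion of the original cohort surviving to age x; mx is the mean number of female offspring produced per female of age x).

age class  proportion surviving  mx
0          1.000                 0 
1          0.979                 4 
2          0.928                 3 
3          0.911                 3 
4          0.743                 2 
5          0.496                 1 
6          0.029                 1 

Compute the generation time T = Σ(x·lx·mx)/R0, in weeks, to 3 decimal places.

2.296

lx·mx: 0, 3.916, 2.784, 2.733, 1.486, 0.496, 0.029 → R0 = 11.444
x·lx·mx: 0, 3.916, 5.568, 8.199, 5.944, 2.48, 0.174 → Σ = 26.281
T = 26.281 / 11.444 = 2.296487… → 2.296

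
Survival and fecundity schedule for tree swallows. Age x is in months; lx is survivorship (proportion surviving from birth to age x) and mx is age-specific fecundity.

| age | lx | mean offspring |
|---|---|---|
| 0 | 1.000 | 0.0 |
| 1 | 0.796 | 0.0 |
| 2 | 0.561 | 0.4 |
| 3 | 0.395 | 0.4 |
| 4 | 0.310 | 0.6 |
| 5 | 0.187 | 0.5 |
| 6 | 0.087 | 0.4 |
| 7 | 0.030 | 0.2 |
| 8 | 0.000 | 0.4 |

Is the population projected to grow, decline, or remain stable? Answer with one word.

R0 = Σ lx·mx = 0 + 0 + 0.2244 + 0.158 + 0.186 + 0.0935 + 0.0348 + 0.006 + 0 = 0.7027
R0 < 1, so the population is declining.

declining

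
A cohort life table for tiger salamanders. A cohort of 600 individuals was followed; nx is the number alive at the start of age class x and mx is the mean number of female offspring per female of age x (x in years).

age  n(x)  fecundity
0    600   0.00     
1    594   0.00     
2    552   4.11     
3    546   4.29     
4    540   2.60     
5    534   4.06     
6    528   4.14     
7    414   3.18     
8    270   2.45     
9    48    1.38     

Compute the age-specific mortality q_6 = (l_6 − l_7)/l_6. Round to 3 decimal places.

lx = nx/n0 = nx/600: 1, 0.99, 0.92, 0.91, 0.9, 0.89, 0.88, 0.69, 0.45, 0.08
q_6 = (l_6 − l_7) / l_6 = (0.88 − 0.69) / 0.88
     = 0.19 / 0.88 = 0.215909… → 0.216

0.216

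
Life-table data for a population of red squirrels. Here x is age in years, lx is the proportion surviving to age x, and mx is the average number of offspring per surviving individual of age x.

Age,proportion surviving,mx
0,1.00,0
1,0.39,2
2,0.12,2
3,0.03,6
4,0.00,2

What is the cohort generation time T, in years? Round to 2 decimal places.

lx·mx: 0, 0.78, 0.24, 0.18, 0 → R0 = 1.2
x·lx·mx: 0, 0.78, 0.48, 0.54, 0 → Σ = 1.8
T = 1.8 / 1.2 = 1.5 → 1.50

1.50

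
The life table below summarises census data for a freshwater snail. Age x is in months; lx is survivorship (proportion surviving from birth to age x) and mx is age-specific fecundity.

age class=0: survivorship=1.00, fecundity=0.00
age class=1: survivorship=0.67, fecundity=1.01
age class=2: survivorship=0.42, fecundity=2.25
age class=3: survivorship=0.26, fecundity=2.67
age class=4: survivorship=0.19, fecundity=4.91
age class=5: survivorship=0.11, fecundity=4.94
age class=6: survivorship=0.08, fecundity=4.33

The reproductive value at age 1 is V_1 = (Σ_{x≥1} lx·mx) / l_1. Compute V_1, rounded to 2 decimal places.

lx·mx for x ≥ 1: 0.6767, 0.945, 0.6942, 0.9329, 0.5434, 0.3464 → sum = 4.1386
V_1 = 4.1386 / l_1 = 4.1386 / 0.67 = 6.177015… → 6.18

6.18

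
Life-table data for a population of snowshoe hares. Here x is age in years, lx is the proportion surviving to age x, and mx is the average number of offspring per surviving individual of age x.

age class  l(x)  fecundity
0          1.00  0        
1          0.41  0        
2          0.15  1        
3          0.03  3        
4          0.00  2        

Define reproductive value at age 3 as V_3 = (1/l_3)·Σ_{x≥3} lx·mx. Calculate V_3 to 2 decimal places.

lx·mx for x ≥ 3: 0.09, 0 → sum = 0.09
V_3 = 0.09 / l_3 = 0.09 / 0.03 = 3 → 3.00

3.00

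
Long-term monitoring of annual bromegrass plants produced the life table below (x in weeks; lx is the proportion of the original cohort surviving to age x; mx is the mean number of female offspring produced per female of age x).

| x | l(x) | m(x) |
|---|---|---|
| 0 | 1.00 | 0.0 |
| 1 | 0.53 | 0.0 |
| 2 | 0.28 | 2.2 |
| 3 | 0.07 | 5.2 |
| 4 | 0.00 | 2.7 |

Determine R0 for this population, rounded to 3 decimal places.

0.980

lx·mx by age: 0, 0, 0.616, 0.364, 0
R0 = Σ lx·mx = 0.98 → 0.980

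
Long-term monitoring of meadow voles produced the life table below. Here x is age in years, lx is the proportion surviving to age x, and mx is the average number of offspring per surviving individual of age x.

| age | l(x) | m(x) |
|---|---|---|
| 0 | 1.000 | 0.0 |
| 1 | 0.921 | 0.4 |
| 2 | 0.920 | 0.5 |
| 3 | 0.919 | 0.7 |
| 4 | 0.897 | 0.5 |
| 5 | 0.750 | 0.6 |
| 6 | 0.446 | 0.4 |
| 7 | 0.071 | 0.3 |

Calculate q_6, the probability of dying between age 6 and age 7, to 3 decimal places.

0.841

q_6 = (l_6 − l_7) / l_6 = (0.446 − 0.071) / 0.446
     = 0.375 / 0.446 = 0.840807… → 0.841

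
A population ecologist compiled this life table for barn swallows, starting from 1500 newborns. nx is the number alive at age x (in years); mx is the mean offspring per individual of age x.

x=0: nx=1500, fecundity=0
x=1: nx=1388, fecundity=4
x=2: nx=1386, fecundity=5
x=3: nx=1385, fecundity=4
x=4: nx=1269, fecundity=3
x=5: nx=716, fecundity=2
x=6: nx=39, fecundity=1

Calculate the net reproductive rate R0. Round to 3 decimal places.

lx = nx/n0 = nx/1500: 1, 0.92533…, 0.924, 0.92333…, 0.846, 0.47733…, 0.026
lx·mx by age: 0, 3.701333…, 4.62, 3.693333…, 2.538, 0.954667…, 0.026
R0 = Σ lx·mx = 15.533333… → 15.533

15.533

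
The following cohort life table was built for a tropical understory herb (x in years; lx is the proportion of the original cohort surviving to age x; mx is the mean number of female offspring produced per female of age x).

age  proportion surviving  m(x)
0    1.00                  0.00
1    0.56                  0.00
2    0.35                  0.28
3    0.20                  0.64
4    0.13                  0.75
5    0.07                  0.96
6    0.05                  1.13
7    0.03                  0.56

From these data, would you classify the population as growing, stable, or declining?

R0 = Σ lx·mx = 0 + 0 + 0.098 + 0.128 + 0.0975 + 0.0672 + 0.0565 + 0.0168 = 0.464
R0 < 1, so the population is declining.

declining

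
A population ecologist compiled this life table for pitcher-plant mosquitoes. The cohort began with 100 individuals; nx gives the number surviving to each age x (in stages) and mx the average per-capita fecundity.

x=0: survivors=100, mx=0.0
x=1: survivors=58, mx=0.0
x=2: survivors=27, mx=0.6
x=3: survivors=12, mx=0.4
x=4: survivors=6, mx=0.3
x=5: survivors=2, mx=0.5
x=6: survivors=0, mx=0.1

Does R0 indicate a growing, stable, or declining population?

lx = nx/n0 = nx/100: 1, 0.58, 0.27, 0.12, 0.06, 0.02, 0
R0 = Σ lx·mx = 0 + 0 + 0.162 + 0.048 + 0.018 + 0.01 + 0 = 0.238
R0 < 1, so the population is declining.

declining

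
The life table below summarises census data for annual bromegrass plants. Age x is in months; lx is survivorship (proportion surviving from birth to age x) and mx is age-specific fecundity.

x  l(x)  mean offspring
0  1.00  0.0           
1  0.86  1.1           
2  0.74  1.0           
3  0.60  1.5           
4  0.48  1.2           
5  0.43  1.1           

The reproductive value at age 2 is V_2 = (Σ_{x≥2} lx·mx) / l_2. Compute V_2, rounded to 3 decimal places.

3.634

lx·mx for x ≥ 2: 0.74, 0.9, 0.576, 0.473 → sum = 2.689
V_2 = 2.689 / l_2 = 2.689 / 0.74 = 3.633784… → 3.634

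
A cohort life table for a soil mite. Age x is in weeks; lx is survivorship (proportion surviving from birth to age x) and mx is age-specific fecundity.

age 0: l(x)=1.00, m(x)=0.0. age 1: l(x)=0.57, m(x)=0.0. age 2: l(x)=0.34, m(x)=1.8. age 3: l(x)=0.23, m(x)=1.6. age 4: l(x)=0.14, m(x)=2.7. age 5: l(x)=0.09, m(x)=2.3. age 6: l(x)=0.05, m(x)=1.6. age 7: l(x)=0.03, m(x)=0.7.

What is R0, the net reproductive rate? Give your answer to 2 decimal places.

1.67

lx·mx by age: 0, 0, 0.612, 0.368, 0.378, 0.207, 0.08, 0.021
R0 = Σ lx·mx = 1.666 → 1.67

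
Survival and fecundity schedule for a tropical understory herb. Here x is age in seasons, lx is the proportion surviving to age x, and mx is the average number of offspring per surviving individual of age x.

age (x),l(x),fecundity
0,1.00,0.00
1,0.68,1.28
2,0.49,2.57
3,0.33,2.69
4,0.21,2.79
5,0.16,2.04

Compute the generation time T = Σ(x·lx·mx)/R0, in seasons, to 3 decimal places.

lx·mx: 0, 0.8704, 1.2593, 0.8877, 0.5859, 0.3264 → R0 = 3.9297
x·lx·mx: 0, 0.8704, 2.5186, 2.6631, 2.3436, 1.632 → Σ = 10.0277
T = 10.0277 / 3.9297 = 2.551772… → 2.552

2.552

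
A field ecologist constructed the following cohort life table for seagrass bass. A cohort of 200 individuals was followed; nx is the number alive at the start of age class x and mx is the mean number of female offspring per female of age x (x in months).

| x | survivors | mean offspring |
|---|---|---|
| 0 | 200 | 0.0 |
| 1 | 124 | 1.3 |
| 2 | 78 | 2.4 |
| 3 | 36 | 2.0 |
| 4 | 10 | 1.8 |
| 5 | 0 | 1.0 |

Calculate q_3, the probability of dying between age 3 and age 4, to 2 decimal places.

0.72

lx = nx/n0 = nx/200: 1, 0.62, 0.39, 0.18, 0.05, 0
q_3 = (l_3 − l_4) / l_3 = (0.18 − 0.05) / 0.18
     = 0.13 / 0.18 = 0.722222… → 0.72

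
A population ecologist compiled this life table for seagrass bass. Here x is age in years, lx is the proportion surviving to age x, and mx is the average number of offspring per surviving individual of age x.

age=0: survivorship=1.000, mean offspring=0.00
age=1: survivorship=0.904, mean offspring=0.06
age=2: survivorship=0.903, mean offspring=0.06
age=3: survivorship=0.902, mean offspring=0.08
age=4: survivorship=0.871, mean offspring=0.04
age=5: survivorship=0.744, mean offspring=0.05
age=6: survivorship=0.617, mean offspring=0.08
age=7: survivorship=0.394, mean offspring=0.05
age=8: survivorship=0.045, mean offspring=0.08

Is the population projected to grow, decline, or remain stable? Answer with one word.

R0 = Σ lx·mx = 0 + 0.05424 + 0.05418 + 0.07216 + 0.03484 + 0.0372 + 0.04936 + 0.0197 + 0.0036 = 0.32528
R0 < 1, so the population is declining.

declining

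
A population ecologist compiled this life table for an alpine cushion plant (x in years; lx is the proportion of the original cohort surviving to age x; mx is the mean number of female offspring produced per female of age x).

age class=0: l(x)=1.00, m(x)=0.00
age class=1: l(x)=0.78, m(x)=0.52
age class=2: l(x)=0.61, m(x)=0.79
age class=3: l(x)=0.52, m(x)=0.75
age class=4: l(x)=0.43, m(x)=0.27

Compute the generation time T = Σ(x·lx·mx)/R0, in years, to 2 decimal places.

2.16

lx·mx: 0, 0.4056, 0.4819, 0.39, 0.1161 → R0 = 1.3936
x·lx·mx: 0, 0.4056, 0.9638, 1.17, 0.4644 → Σ = 3.0038
T = 3.0038 / 1.3936 = 2.155425… → 2.16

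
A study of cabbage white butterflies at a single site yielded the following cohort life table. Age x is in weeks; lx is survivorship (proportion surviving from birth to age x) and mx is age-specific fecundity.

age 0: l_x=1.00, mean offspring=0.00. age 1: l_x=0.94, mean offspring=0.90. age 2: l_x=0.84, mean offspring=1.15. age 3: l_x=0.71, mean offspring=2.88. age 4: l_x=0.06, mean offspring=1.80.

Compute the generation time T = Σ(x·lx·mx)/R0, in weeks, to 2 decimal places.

lx·mx: 0, 0.846, 0.966, 2.0448, 0.108 → R0 = 3.9648
x·lx·mx: 0, 0.846, 1.932, 6.1344, 0.432 → Σ = 9.3444
T = 9.3444 / 3.9648 = 2.35684… → 2.36

2.36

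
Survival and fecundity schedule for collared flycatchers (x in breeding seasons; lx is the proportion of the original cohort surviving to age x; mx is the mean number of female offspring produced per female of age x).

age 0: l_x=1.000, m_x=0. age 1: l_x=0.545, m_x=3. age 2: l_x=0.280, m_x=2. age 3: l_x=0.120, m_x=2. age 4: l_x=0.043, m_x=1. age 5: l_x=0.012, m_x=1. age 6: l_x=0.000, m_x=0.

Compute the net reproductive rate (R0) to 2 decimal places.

2.49

lx·mx by age: 0, 1.635, 0.56, 0.24, 0.043, 0.012, 0
R0 = Σ lx·mx = 2.49 → 2.49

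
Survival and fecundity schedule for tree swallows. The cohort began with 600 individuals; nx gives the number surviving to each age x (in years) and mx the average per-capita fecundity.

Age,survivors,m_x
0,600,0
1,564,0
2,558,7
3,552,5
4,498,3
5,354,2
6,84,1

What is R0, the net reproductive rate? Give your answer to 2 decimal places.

14.92

lx = nx/n0 = nx/600: 1, 0.94, 0.93, 0.92, 0.83, 0.59, 0.14
lx·mx by age: 0, 0, 6.51, 4.6, 2.49, 1.18, 0.14
R0 = Σ lx·mx = 14.92 → 14.92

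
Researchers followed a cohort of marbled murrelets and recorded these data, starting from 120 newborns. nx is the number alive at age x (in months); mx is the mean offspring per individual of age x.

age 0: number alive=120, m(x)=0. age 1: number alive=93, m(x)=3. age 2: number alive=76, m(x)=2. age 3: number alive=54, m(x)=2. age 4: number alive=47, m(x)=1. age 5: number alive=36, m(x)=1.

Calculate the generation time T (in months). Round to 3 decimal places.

lx = nx/n0 = nx/120: 1, 0.775, 0.63333…, 0.45, 0.39167…, 0.3
lx·mx: 0, 2.325, 1.266667…, 0.9, 0.391667…, 0.3 → R0 = 5.183333…
x·lx·mx: 0, 2.325, 2.533333…, 2.7, 1.566667…, 1.5 → Σ = 10.625…
T = 10.625… / 5.183333… = 2.049839… → 2.050

2.050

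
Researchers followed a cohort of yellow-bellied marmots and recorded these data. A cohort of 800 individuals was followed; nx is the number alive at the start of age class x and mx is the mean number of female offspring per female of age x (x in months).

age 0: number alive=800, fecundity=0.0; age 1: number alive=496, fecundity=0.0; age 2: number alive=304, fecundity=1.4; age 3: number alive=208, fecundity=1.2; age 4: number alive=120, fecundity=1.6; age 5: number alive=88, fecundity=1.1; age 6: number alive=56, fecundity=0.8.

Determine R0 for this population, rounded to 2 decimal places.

lx = nx/n0 = nx/800: 1, 0.62, 0.38, 0.26, 0.15, 0.11, 0.07
lx·mx by age: 0, 0, 0.532, 0.312, 0.24, 0.121, 0.056
R0 = Σ lx·mx = 1.261 → 1.26

1.26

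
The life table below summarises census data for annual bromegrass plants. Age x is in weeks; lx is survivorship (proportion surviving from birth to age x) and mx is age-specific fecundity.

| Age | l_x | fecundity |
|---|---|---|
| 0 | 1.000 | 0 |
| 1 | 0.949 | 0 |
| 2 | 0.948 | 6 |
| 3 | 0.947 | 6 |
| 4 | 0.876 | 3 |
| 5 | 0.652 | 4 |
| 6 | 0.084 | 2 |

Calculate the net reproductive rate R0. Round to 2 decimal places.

16.77

lx·mx by age: 0, 0, 5.688, 5.682, 2.628, 2.608, 0.168
R0 = Σ lx·mx = 16.774 → 16.77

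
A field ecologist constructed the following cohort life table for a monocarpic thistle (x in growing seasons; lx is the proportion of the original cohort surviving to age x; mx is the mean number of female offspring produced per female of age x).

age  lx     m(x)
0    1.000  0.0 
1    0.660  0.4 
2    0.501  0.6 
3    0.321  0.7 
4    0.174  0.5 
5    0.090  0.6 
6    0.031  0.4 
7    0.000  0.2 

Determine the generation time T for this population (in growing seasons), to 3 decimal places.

lx·mx: 0, 0.264, 0.3006, 0.2247, 0.087, 0.054, 0.0124, 0 → R0 = 0.9427
x·lx·mx: 0, 0.264, 0.6012, 0.6741, 0.348, 0.27, 0.0744, 0 → Σ = 2.2317
T = 2.2317 / 0.9427 = 2.367349… → 2.367

2.367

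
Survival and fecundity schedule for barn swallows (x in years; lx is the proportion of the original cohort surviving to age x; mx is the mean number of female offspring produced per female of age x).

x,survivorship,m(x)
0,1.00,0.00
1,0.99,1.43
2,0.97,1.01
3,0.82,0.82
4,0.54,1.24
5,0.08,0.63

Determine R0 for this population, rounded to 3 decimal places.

3.788

lx·mx by age: 0, 1.4157, 0.9797, 0.6724, 0.6696, 0.0504
R0 = Σ lx·mx = 3.7878 → 3.788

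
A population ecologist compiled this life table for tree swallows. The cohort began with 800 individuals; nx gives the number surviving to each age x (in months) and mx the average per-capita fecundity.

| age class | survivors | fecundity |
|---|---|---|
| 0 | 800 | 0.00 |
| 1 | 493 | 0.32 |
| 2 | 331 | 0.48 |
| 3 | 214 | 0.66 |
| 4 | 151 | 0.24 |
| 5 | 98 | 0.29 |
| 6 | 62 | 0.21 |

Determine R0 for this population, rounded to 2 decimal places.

0.67

lx = nx/n0 = nx/800: 1, 0.61625, 0.41375, 0.2675, 0.18875, 0.1225, 0.0775
lx·mx by age: 0, 0.1972…, 0.1986…, 0.17655, 0.0453…, 0.035525, 0.016275
R0 = Σ lx·mx = 0.66945… → 0.67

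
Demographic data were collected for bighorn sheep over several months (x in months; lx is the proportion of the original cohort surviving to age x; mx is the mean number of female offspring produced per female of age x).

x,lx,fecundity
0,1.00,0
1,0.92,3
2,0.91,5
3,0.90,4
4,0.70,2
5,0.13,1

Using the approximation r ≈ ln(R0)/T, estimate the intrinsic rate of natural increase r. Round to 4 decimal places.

R0 = Σ lx·mx = 0 + 2.76 + 4.55 + 3.6 + 1.4 + 0.13 = 12.44
Σ x·lx·mx = 28.91; T = 28.91/12.44 = 2.32395…
r ≈ ln(R0)/T = ln(12.44)/2.32395… = 1.084753… → 1.0848

1.0848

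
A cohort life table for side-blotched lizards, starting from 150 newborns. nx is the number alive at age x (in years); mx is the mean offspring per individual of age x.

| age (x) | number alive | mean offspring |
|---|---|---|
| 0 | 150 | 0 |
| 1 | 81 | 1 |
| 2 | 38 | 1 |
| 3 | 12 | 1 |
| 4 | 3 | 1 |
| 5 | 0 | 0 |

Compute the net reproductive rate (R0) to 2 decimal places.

0.89

lx = nx/n0 = nx/150: 1, 0.54, 0.25333…, 0.08, 0.02, 0
lx·mx by age: 0, 0.54, 0.253333…, 0.08, 0.02, 0
R0 = Σ lx·mx = 0.893333… → 0.89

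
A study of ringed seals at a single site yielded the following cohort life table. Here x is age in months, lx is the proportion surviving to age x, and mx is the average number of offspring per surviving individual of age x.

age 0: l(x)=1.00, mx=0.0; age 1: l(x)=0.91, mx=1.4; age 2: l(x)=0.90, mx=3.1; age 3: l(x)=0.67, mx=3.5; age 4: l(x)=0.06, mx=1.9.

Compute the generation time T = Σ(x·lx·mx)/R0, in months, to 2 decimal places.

2.20

lx·mx: 0, 1.274, 2.79, 2.345, 0.114 → R0 = 6.523
x·lx·mx: 0, 1.274, 5.58, 7.035, 0.456 → Σ = 14.345
T = 14.345 / 6.523 = 2.199141… → 2.20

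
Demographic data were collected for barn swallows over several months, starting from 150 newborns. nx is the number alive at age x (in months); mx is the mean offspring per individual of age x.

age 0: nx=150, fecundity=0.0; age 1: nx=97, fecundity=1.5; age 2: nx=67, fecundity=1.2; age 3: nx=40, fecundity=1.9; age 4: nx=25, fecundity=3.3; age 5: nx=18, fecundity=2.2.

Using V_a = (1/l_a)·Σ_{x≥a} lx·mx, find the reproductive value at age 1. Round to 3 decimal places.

lx = nx/n0 = nx/150: 1, 0.64667…, 0.44667…, 0.26667…, 0.16667…, 0.12
lx·mx for x ≥ 1: 0.97…, 0.536…, 0.506667…, 0.55…, 0.264 → sum = 2.826667…
V_1 = 2.826667… / l_1 = 2.826667… / 0.646667… = 4.371134… → 4.371

4.371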